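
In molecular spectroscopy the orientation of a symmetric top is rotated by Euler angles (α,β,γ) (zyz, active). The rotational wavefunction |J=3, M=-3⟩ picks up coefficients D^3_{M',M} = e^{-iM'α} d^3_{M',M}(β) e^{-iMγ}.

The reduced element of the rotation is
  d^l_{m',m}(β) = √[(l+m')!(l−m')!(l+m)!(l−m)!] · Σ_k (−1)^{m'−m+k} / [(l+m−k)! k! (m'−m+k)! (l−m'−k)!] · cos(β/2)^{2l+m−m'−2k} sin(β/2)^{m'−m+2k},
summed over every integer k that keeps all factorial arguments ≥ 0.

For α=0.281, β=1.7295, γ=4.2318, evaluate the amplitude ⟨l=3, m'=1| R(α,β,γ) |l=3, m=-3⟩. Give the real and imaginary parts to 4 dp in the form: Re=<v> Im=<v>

Re=0.5403 Im=-0.0828

D^3_{1,-3}(0.2810,1.7295,4.2318) = e^{-i·1·0.2810}·d^3_{1,-3}(1.7295)·e^{-i·-3·4.2318}. Compute d first:
c=cos(1.729500/2)=0.648830, s=sin(1.729500/2)=0.760933; N=√[24·2·1·720]=185.903201
k∈{0} keeps every argument non-negative
  k=0: (−1)^4·185.9032/(48)·0.6488^2·0.7609^4 = +0.546630
d^3_{1,-3}(1.7295) = +0.546630
Attach z-rotation phases: D = e^{-i(1)(0.2810)}·(+0.546630)·e^{-i(-3)(4.2318)} = +0.540330-0.082752i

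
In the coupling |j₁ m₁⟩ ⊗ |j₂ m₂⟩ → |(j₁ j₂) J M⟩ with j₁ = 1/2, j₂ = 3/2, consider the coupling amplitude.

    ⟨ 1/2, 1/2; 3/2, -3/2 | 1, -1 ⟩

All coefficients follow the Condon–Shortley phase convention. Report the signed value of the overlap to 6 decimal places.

+0.866025

√[3·1!0!2!/4! · 1!0!0!3!0!2!] = √(3)
  +(−1)^0/∏(0,1,0,0,0,2)! = 1/2  (running 1/2)
⟨..|..⟩ = √(3)·(1/2) = +0.866025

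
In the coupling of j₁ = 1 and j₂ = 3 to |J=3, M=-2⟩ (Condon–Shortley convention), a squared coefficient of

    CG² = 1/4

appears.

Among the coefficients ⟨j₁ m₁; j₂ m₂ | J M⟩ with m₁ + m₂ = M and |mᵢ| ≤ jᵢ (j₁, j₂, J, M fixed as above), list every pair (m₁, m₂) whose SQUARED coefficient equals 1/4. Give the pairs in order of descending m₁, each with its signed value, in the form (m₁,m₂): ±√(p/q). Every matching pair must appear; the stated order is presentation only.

(1,-3): +√(1/4)

Admissible pairs with m₁+m₂ = M = -2: (-1,-1), (0,-2), (1,-3)
  (m₁,m₂)=(1,-3): CG² = 1/4, CG = +√(1/4)   ← matches the target
  (m₁,m₂)=(0,-2): CG² = 1/3, CG = +√(1/3)
  (m₁,m₂)=(-1,-1): CG² = 5/12, CG = −√(5/12)
Pairs with CG² = 1/4: (1,-3): +√(1/4)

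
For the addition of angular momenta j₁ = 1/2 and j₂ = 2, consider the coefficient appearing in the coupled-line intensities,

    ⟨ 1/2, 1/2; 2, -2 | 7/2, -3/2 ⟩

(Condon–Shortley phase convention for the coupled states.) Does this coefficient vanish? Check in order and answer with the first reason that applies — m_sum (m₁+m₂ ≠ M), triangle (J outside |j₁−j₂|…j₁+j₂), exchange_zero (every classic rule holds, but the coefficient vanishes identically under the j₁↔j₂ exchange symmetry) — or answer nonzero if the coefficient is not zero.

triangle

m-sum: m₁+m₂ = 1/2+(-2) = -3/2, M = -3/2  ✓
triangle: need |j₁−j₂| ≤ J ≤ j₁+j₂, i.e. J ∈ [3/2, 5/2]; J = 7/2 is outside ✗ ⇒ coefficient is 0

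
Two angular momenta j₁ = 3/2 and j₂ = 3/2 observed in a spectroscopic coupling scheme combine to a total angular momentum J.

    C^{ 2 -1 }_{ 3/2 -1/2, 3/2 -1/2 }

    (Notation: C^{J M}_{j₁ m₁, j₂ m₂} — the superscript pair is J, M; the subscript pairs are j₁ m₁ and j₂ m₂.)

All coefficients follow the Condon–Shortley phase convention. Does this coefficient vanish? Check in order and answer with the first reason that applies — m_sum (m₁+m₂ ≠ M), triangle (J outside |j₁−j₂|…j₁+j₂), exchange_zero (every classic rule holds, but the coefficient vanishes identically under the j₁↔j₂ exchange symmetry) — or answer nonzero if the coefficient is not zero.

exchange_zero

m-sum: m₁+m₂ = -1/2+(-1/2) = -1, M = -1  ✓
triangle: |j₁−j₂| = 0 ≤ J = 2 ≤ j₁+j₂ = 3  ✓
exchange: j₁=j₂ and m₁=m₂, and (−1)^(j₁+j₂−J) = (−1)^1 = −1 forces ⟨j₁m₁;j₂m₂|JM⟩ = −⟨j₂m₂;j₁m₁|JM⟩ = −⟨j₁m₁;j₂m₂|JM⟩ ⇒ the coefficient vanishes identically
Racah sum check: Σ_k collapses to 0 ⇒ CG = 0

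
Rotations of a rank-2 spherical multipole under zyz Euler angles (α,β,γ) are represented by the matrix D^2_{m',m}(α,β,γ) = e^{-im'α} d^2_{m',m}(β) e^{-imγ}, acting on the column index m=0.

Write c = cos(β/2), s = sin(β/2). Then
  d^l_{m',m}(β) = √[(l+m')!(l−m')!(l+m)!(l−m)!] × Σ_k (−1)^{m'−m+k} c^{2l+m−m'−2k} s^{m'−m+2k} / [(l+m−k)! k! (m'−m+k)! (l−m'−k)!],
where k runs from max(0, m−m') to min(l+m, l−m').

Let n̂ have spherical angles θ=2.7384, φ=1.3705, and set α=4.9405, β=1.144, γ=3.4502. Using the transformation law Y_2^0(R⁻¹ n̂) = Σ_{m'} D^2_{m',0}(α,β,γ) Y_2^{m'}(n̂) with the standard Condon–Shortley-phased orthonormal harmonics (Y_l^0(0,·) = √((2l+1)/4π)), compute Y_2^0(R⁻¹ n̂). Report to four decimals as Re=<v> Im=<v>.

Re=0.1557 Im=0.0000

Need the full column D^2_{m',0} for m'=−2..2 at α=4.9405, β=1.1440, γ=3.4502.
cos(β/2)=0.840820, sin(β/2)=0.541315
d^2_{-2,0}: single k=2 term ⇒ +0.507436;  D = -0.455537-0.223556i
d^2_{-1,0}: k∈[1..2] ⇒ +0.788197 -0.326684 = +0.461512;  D = +0.104365-0.449557i
d^2_{0,0}: k∈[0..2] ⇒ +0.499818 -0.828640 +0.085862 = -0.242960;  D = -0.242960+0.000000i
d^2_{1,0}: k∈[0..1] ⇒ -0.788197 +0.326684 = -0.461512;  D = -0.104365-0.449557i
d^2_{2,0}: single k=0 term ⇒ +0.507436;  D = -0.455537+0.223556i
Y_2^{m'}(θ=2.7384,φ=1.3705) and Σ D·Y over m':
  (-0.4555-0.2236i)·(-0.0548-0.0232i)  (+0.1044-0.4496i)·(-0.0555+0.2732i)  (-0.2430+0.0000i)·(+0.4851+0.0000i)  (-0.1044-0.4496i)·(+0.0555+0.2732i)  (-0.4555+0.2236i)·(-0.0548+0.0232i)
Y_2^0(R⁻¹ n̂) = +0.155744+0.000000i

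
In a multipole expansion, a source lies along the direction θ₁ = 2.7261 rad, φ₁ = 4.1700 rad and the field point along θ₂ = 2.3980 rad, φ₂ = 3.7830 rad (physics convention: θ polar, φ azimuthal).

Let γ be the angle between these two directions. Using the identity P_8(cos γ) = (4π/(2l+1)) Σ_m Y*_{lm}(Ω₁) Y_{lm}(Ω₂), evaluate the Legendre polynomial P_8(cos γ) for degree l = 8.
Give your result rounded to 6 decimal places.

Summing Y*_{l m}(θ₁,φ₁)·Y_{l m}(θ₂,φ₂) over m ∈ [−8, 8]; prefactor 4π/(2·8+1) = 0.739198:
  m=-8: (-0.000132, 0.000338) × (0.009244, 0.020763) = (-0.000008, 0.000000)  (running Σ = (-0.000008, 0.000000))
  m=-7: (0.002006, 0.002611) × (-0.021816, 0.096410) = (-0.000296, 0.000136)  (running Σ = (-0.000304, 0.000137))
  m=-6: (0.018693, -0.002116) × (-0.196278, 0.167635) = (-0.003314, 0.003549)  (running Σ = (-0.003618, 0.003686))
  m=-5: (0.031731, -0.069251) × (-0.435203, 0.028522) = (-0.011834, 0.031043)  (running Σ = (-0.015452, 0.034729))
  m=-4: (-0.125423, -0.183819) × (-0.356972, -0.231823) = (0.002159, 0.094694)  (running Σ = (-0.013293, 0.129423))
  m=-3: (-0.449317, 0.025355) × (-0.024907, -0.067515) = (0.012903, 0.029704)  (running Σ = (-0.000390, 0.159127))
  m=-2: (-0.252798, 0.478526) × (-0.098851, 0.333712) = (-0.134701, -0.131665)  (running Σ = (-0.135091, 0.027463))
  m=-1: (0.077167, 0.128039) × (-0.200956, 0.150061) = (-0.034721, -0.014151)  (running Σ = (-0.169812, 0.013312))
  m=0: (-0.453759, -0.000000) × (0.278901, 0.000000) = (-0.126554, -0.000000)  (running Σ = (-0.296365, 0.013312))
  m=1: (-0.077167, 0.128039) × (0.200956, 0.150061) = (-0.034721, 0.014151)  (running Σ = (-0.331086, 0.027463))
  m=2: (-0.252798, -0.478526) × (-0.098851, -0.333712) = (-0.134701, 0.131665)  (running Σ = (-0.465787, 0.159127))
  m=3: (0.449317, 0.025355) × (0.024907, -0.067515) = (0.012903, -0.029704)  (running Σ = (-0.452884, 0.129423))
  m=4: (-0.125423, 0.183819) × (-0.356972, 0.231823) = (0.002159, -0.094694)  (running Σ = (-0.450725, 0.034729))
  m=5: (-0.031731, -0.069251) × (0.435203, 0.028522) = (-0.011834, -0.031043)  (running Σ = (-0.462559, 0.003686))
  m=6: (0.018693, 0.002116) × (-0.196278, -0.167635) = (-0.003314, -0.003549)  (running Σ = (-0.465873, 0.000137))
  m=7: (-0.002006, 0.002611) × (0.021816, 0.096410) = (-0.000296, -0.000136)  (running Σ = (-0.466169, 0.000000))
  m=8: (-0.000132, -0.000338) × (0.009244, -0.020763) = (-0.000008, -0.000000)  (running Σ = (-0.466177, -0.000000))
Total Σ_m = (-0.466177, -0.000000). Multiply by 0.739198: (-0.344597, -0.000000). P_8(cos γ) = -0.344597

-0.344597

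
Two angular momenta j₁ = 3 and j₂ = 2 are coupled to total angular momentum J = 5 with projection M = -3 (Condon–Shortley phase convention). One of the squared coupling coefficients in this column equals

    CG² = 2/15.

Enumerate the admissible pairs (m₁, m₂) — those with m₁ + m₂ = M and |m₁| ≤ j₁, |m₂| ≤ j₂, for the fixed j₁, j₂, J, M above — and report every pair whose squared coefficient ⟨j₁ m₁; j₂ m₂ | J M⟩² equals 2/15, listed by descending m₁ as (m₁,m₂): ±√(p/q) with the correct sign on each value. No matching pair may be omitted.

Admissible pairs with m₁+m₂ = M = -3: (-3,0), (-2,-1), (-1,-2)
  (m₁,m₂)=(-1,-2): CG² = 1/3, CG = +√(1/3)
  (m₁,m₂)=(-2,-1): CG² = 8/15, CG = +√(8/15)
  (m₁,m₂)=(-3,0): CG² = 2/15, CG = +√(2/15)   ← matches the target
Pairs with CG² = 2/15: (-3,0): +√(2/15)

(-3,0): +√(2/15)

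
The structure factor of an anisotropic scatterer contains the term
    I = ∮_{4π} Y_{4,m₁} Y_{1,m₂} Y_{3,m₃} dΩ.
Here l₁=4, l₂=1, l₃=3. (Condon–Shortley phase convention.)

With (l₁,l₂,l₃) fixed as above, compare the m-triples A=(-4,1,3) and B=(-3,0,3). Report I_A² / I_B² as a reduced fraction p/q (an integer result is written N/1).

Same 4,1,3: normalisation and zero-m 3j drop out of the ratio.
A: Δ: 2! 6! 0! / 9! → 1/252; sum: t=2:+1/1440 = 1/1440; 3j²(4 1 3; -4 1 3) = Δ·Π!·Σ² = 1/9  (sign +1)
B: Δ: 2! 6! 0! / 9! → 1/252; sum: t=1:−1/720 = -1/720; 3j²(4 1 3; -3 0 3) = Δ·Π!·Σ² = 1/36  (sign -1)
I_A²/I_B² = (1/9)/(1/36) = 4/1

4/1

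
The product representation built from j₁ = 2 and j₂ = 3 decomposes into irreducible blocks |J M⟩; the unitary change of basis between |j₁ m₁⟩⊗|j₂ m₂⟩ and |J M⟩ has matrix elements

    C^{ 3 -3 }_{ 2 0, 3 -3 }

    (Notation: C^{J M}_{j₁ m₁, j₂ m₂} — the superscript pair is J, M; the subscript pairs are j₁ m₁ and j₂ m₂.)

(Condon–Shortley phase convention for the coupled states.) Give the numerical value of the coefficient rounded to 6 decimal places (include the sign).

+0.645497  (= +√(5/12))

√[7·2!2!4!/9! · 2!2!0!6!0!6!] = √(3840)
  +(−1)^0/∏(0,2,2,0,0,4)! = 1/96  (running 1/96)
⟨..|..⟩ = √(3840)·(1/96) = +0.645497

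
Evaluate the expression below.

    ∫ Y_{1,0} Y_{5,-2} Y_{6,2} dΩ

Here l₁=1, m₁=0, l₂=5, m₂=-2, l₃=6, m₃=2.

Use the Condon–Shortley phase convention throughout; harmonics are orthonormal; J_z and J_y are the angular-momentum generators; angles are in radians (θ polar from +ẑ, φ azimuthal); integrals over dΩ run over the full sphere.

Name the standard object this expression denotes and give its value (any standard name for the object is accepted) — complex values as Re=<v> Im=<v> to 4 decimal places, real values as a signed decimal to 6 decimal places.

Gaunt coefficient, +0.231133

This is a Gaunt coefficient — the integral of a triple product of spherical harmonics over the sphere.
Checks pass: Σm=0; 12 even; l₃=6∈[4,6].
(2·1+1)(2·5+1)(2·6+1) = 429
Δ: 0! 2! 10! / 13! → 1/858
sum: t=0:+1/14400 = 1/14400
3j²(1 5 6; 0 0 0) = Δ·Π!·Σ² = 6/143  (sign +1)
sum: t=0:+1/30240 = 1/30240
3j²(1 5 6; 0 -2 2) = Δ·Π!·Σ² = 16/429  (sign +1)
combine: 4πI² = 429·6/143·16/429 = 96/143
take √, sign +1: I = 0.23113338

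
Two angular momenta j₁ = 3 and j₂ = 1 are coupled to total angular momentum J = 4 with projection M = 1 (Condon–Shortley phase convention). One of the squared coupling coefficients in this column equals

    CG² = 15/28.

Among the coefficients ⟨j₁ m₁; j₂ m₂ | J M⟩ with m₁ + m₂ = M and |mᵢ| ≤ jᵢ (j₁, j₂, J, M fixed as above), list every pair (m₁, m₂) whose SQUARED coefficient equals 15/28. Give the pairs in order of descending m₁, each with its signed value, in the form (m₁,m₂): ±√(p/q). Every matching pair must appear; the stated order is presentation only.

(1,0): +√(15/28)

Admissible pairs with m₁+m₂ = M = 1: (0,1), (1,0), (2,-1)
  (m₁,m₂)=(2,-1): CG² = 3/28, CG = +√(3/28)
  (m₁,m₂)=(1,0): CG² = 15/28, CG = +√(15/28)   ← matches the target
  (m₁,m₂)=(0,1): CG² = 5/14, CG = +√(5/14)
Pairs with CG² = 15/28: (1,0): +√(15/28)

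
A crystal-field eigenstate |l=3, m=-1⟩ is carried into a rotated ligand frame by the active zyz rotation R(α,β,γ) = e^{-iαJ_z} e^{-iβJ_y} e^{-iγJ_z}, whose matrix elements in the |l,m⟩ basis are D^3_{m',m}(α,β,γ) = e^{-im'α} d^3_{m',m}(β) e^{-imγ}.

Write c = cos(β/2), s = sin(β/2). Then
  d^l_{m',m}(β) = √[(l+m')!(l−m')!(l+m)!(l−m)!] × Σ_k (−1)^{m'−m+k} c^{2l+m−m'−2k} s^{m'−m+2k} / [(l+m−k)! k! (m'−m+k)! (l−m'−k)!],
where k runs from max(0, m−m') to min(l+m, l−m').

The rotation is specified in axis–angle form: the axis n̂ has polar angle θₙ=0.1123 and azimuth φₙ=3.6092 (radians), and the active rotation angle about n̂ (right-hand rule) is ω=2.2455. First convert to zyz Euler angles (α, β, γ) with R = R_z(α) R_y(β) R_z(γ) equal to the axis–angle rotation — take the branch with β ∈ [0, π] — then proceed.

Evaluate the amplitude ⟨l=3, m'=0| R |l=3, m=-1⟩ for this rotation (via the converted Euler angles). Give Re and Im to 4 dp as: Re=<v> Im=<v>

Axis–angle → zyz. n̂ = (sinθₙcosφₙ, sinθₙsinφₙ, cosθₙ) = (-0.100034, -0.050513, +0.993701), ω = 2.2455.
R = I cosω + sinω [n̂]ₓ + (1−cosω) n̂n̂ᵀ gives
  R = [-0.608408, -0.767764, -0.200943; +0.784183, -0.620520, -0.003434; -0.122053, -0.159666, +0.979597]
β = atan2(√(R₁₃²+R₂₃²), R₃₃) = 0.202351; α = atan2(R₂₃, R₁₃) mod 2π = 3.158682; γ = atan2(R₃₂, −R₃₁) mod 2π = 5.365060
Split into d^3_{0,-1}(β=0.2024) × two z-phases.
c=cos(0.202351/2)=0.994886, s=sin(0.202351/2)=0.101003; N=√[6·6·2·24]=41.569219
k: max(0,(-1)−(0))=0 … min(3+(-1),3−(0))=2
  k=0: (−1)^1·41.5692/(12)·0.9949^5·0.1010^1 = -0.341029
  k=1: (−1)^2·41.5692/(4)·0.9949^3·0.1010^3 = +0.010545
  k=2: (−1)^3·41.5692/(12)·0.9949^1·0.1010^5 = -0.000036
d^3_{0,-1}(0.2024) = -0.341029 +0.010545 -0.000036 = -0.330520
Attach z-rotation phases: D = e^{-i(0)(3.1587)}·(-0.330520)·e^{-i(-1)(5.3651)} = -0.200728+0.262587i

Re=-0.2007 Im=0.2626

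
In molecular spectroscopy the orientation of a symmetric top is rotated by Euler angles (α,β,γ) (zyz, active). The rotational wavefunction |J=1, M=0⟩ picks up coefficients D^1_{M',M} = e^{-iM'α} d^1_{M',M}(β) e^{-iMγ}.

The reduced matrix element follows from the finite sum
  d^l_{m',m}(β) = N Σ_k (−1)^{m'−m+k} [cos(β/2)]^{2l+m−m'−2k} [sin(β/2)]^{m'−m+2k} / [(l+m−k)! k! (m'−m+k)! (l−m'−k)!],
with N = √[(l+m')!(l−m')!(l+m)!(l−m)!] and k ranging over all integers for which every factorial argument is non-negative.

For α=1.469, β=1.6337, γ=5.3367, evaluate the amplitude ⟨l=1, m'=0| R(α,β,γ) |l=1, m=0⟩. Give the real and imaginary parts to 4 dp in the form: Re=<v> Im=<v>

Re=-0.0629 Im=0.0000

D^1_{0,0}(1.4690,1.6337,5.3367) = e^{-i·0·1.4690}·d^1_{0,0}(1.6337)·e^{-i·0·5.3367}. Compute d first:
With c≡cos(β/2)=0.684521 and s≡sin(β/2)=0.728993, N=[1·1·1·1]^{1/2}=1.000000
k∈{0,1} keeps every argument non-negative
  k=0: (−1)^0·1.0000/(1)·0.6845^2·0.7290^0 = +0.468569
  k=1: (−1)^1·1.0000/(1)·0.6845^0·0.7290^2 = -0.531431
d^1_{0,0}(1.6337) = +0.468569 -0.531431 = -0.062862
Attach z-rotation phases: D = e^{-i(0)(1.4690)}·(-0.062862)·e^{-i(0)(5.3367)} = -0.062862+0.000000i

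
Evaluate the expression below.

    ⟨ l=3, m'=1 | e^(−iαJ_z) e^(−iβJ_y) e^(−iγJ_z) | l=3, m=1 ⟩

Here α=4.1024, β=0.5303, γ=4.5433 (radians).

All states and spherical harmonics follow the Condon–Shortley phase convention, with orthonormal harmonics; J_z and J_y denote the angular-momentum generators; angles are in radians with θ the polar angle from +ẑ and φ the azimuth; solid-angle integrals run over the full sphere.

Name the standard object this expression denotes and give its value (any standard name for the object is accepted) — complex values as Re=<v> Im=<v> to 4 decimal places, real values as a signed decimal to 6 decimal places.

Wigner D-matrix element, Re=-0.2545 Im=-0.2513

This is a Wigner D-matrix element — the rotation-matrix element ⟨l m'| R(α,β,γ) |l m⟩ in the angular-momentum basis.
D^3_{1,1}(4.1024,0.5303,4.5433) = e^{-i·1·4.1024}·d^3_{1,1}(0.5303)·e^{-i·1·4.5433}. Compute d first:
With c≡cos(β/2)=0.965053 and s≡sin(β/2)=0.262054, N=[24·2·24·2]^{1/2}=48.000000
The bounds max(0,m−m')=0 and min(l+m,l−m')=2 give 3 terms
  k=0: (−1)^0·48.0000/(48)·0.9651^6·0.2621^0 = +0.807807
  k=1: (−1)^1·48.0000/(6)·0.9651^4·0.2621^2 = -0.476515
  k=2: (−1)^2·48.0000/(8)·0.9651^2·0.2621^4 = +0.026352
d^3_{1,1}(0.5303) = +0.807807 -0.476515 +0.026352 = +0.357644
Phases: e^{-i·(1)·4.1024}=-0.572858+0.819654i, e^{-i·(1)·4.5433}=-0.168284+0.985738i ⇒ D=-0.254486-0.251289i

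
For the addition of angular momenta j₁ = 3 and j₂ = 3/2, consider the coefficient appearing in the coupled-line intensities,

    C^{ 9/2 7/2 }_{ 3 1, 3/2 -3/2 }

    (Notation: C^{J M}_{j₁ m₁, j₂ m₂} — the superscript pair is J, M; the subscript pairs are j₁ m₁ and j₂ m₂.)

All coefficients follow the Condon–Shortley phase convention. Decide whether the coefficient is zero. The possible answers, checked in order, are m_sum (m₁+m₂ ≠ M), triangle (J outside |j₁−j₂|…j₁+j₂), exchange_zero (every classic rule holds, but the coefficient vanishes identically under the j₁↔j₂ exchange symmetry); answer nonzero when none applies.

m-sum: m₁+m₂ = 1+(-3/2) = -1/2, M = 7/2  ✗ ⇒ coefficient is 0

m_sum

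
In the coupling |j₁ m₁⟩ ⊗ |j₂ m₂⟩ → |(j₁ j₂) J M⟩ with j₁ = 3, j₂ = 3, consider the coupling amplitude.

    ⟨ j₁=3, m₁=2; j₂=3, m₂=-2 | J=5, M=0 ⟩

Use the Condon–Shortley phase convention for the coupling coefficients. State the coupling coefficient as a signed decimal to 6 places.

√[11·1!5!5!/12! · 5!1!1!5!5!5!] = √(480000/7)
  +(−1)^0/∏(0,1,1,1,4,4)! = 1/576  (running 1/576)
  +(−1)^1/∏(1,0,0,0,5,5)! = -1/14400  (running 1/600)
⟨..|..⟩ = √(480000/7)·(1/600) = +0.436436

+√(4/21) ≈ +0.436436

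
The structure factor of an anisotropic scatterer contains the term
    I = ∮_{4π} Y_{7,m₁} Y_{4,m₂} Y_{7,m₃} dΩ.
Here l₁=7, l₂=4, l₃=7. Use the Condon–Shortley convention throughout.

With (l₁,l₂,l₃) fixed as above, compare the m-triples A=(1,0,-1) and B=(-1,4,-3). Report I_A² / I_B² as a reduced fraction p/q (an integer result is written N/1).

128547/343000

Shared (l₁,l₂,l₃)=(7,4,7): N and (l;000)² cancel in I_A²/I_B².
A: Δ = 4!·10!·4!/19! = 1/58198140; Racah Σ t=0..4: t=0:+1/9953280 t=1:−1/518400 t=2:+1/276480 t=3:−1/1088640 t=4:+1/46448640 = 23/25804800; ⇒ 3j(7 4 7; 1 0 -1)² = 42849/6466460, sgn +1
B: Δ = 4!·10!·4!/19! = 1/58198140; Racah Σ t=4..4: t=4:+1/9953280 = 1/9953280; ⇒ 3j(7 4 7; -1 4 -3)² = 2450/138567, sgn +1
I_A²/I_B² = (42849/6466460)/(2450/138567) = 128547/343000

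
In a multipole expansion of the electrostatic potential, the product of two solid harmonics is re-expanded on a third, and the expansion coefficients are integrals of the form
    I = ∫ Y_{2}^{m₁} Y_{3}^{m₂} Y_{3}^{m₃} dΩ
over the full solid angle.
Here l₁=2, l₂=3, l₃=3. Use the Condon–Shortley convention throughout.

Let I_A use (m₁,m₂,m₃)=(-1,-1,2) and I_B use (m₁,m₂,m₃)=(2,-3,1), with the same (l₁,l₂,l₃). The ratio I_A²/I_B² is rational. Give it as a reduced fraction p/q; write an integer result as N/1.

3/2

l's match ⇒ only the (l;m) 3-j factors differ between A and B.
A: triangle coeff Δ(2,3,3) = 1/3780; Σ_t [1,2]: t=1:−1/12 t=2:+1/48 = -1/16; (3j)²=1/28 [(2 3 3; -1 -1 2)], sign=+1
B: triangle coeff Δ(2,3,3) = 1/3780; Σ_t [0,0]: t=0:+1/96 = 1/96; (3j)²=1/42 [(2 3 3; 2 -3 1)], sign=+1
I_A²/I_B² = (1/28)/(1/42) = 3/2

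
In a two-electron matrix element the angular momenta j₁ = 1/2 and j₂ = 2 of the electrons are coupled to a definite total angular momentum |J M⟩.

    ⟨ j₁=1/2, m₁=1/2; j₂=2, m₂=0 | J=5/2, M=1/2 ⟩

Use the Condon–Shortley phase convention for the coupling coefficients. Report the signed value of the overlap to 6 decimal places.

j₁+j₂−J=0  J+j₁−j₂=1  J−j₁+j₂=4  j₁+j₂+J+1=6
(j₁±m₁, j₂±m₂, J±M) = (1,0,2,2,3,2)
P² = 48/5
sum k=0..0:
  [0] +1/4 = 1/4
S = 1/4
C² = P²·S² = 3/5 ; C = +0.774597

+0.774597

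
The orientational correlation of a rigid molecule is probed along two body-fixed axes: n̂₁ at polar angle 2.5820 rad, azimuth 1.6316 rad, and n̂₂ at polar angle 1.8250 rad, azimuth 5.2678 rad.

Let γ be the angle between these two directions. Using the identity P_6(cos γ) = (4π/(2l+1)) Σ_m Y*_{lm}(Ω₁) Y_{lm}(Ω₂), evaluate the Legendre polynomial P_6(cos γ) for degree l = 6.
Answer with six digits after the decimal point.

Term-by-term m-sum for l=6 (normalisation 4π/13 = 0.966644):
  term(m=-6) = -0.004228-0.000743i   from Y*(Ω₁)=-0.010098-0.003857i, Y(Ω₂)=+0.389896-0.075338i
  term(m=-5) = +0.016767+0.013244i   from Y*(Ω₁)=+0.017896-0.057039i, Y(Ω₂)=-0.127426+0.333934i
  term(m=-4) = +0.007385+0.017102i   from Y*(Ω₁)=+0.189738+0.047079i, Y(Ω₂)=+0.057733+0.075811i
  term(m=-3) = +0.012030-0.137964i   from Y*(Ω₁)=-0.073404+0.397938i, Y(Ω₂)=-0.340682+0.032613i
  term(m=-2) = -0.000497+0.000755i   from Y*(Ω₁)=-0.464103-0.056718i, Y(Ω₂)=+0.000858-0.001732i
  term(m=-1) = -0.025181+0.013580i   from Y*(Ω₁)=+0.005360-0.088040i, Y(Ω₂)=-0.171032-0.275603i
  term(m=+0) = -0.011516-0.000000i   from Y*(Ω₁)=-0.412832-0.000000i, Y(Ω₂)=+0.027895+0.000000i
  term(m=+1) = -0.025181-0.013580i   from Y*(Ω₁)=-0.005360-0.088040i, Y(Ω₂)=+0.171032-0.275603i
  term(m=+2) = -0.000497-0.000755i   from Y*(Ω₁)=-0.464103+0.056718i, Y(Ω₂)=+0.000858+0.001732i
  term(m=+3) = +0.012030+0.137964i   from Y*(Ω₁)=+0.073404+0.397938i, Y(Ω₂)=+0.340682+0.032613i
  term(m=+4) = +0.007385-0.017102i   from Y*(Ω₁)=+0.189738-0.047079i, Y(Ω₂)=+0.057733-0.075811i
  term(m=+5) = +0.016767-0.013244i   from Y*(Ω₁)=-0.017896-0.057039i, Y(Ω₂)=+0.127426+0.333934i
  term(m=+6) = -0.004228+0.000743i   from Y*(Ω₁)=-0.010098+0.003857i, Y(Ω₂)=+0.389896+0.075338i
Accumulated sum +0.001037-0.000000i; after 4π/(2l+1) scaling, +0.001003-0.000000i ⇒ P_6 = 0.001003

0.001003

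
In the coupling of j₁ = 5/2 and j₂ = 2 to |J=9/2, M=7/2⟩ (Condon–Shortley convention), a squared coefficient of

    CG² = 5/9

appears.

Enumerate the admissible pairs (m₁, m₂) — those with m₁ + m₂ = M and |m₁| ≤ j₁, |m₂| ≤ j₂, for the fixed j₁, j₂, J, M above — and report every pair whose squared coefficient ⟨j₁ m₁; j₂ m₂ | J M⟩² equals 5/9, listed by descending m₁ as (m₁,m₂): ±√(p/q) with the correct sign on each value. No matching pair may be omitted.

(3/2,2): +√(5/9)

Admissible pairs with m₁+m₂ = M = 7/2: (3/2,2), (5/2,1)
  (m₁,m₂)=(5/2,1): CG² = 4/9, CG = +√(4/9)
  (m₁,m₂)=(3/2,2): CG² = 5/9, CG = +√(5/9)   ← matches the target
Pairs with CG² = 5/9: (3/2,2): +√(5/9)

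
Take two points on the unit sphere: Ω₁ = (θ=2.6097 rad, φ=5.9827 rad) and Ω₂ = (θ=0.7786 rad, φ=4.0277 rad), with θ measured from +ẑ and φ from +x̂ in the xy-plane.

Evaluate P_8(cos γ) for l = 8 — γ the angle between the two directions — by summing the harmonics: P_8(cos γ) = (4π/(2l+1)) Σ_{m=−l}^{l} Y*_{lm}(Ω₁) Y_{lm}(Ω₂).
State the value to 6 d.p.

Summing Y*_{l m}(θ₁,φ₁)·Y_{l m}(θ₂,φ₂) over m ∈ [−8, 8]; prefactor 4π/(2·8+1) = 0.739198:
  term(m=-8) = -0.000069+0.000005i   from Y*(Ω₁)=-0.001670-0.001517i, Y(Ω₂)=+0.021124-0.021998i
  term(m=-7) = -0.000829-0.001706i   from Y*(Ω₁)=+0.007787+0.013212i, Y(Ω₂)=-0.123261-0.009936i
  term(m=-6) = +0.012980-0.014376i   from Y*(Ω₁)=-0.014944-0.063223i, Y(Ω₂)=+0.169386+0.245345i
  term(m=-5) = +0.081840+0.029895i   from Y*(Ω₁)=-0.013080+0.191009i, Y(Ω₂)=+0.126576-0.437131i
  term(m=-4) = +0.004962+0.145953i   from Y*(Ω₁)=+0.141621-0.366374i, Y(Ω₂)=-0.342030+0.145753i
  term(m=-3) = +0.016079-0.007145i   from Y*(Ω₁)=-0.317150+0.400857i, Y(Ω₂)=-0.030480-0.015995i
  term(m=-2) = +0.073001+0.070562i   from Y*(Ω₁)=+0.220218-0.150973i, Y(Ω₂)=+0.076074+0.372572i
  term(m=-1) = +0.015799-0.039079i   from Y*(Ω₁)=+0.266886-0.082699i, Y(Ω₂)=+0.095411-0.116861i
  term(m=+0) = -0.127146-0.000000i   from Y*(Ω₁)=-0.375178-0.000000i, Y(Ω₂)=+0.338896+0.000000i
  term(m=+1) = +0.015799+0.039079i   from Y*(Ω₁)=-0.266886-0.082699i, Y(Ω₂)=-0.095411-0.116861i
  term(m=+2) = +0.073001-0.070562i   from Y*(Ω₁)=+0.220218+0.150973i, Y(Ω₂)=+0.076074-0.372572i
  term(m=+3) = +0.016079+0.007145i   from Y*(Ω₁)=+0.317150+0.400857i, Y(Ω₂)=+0.030480-0.015995i
  term(m=+4) = +0.004962-0.145953i   from Y*(Ω₁)=+0.141621+0.366374i, Y(Ω₂)=-0.342030-0.145753i
  term(m=+5) = +0.081840-0.029895i   from Y*(Ω₁)=+0.013080+0.191009i, Y(Ω₂)=-0.126576-0.437131i
  term(m=+6) = +0.012980+0.014376i   from Y*(Ω₁)=-0.014944+0.063223i, Y(Ω₂)=+0.169386-0.245345i
  term(m=+7) = -0.000829+0.001706i   from Y*(Ω₁)=-0.007787+0.013212i, Y(Ω₂)=+0.123261-0.009936i
  term(m=+8) = -0.000069-0.000005i   from Y*(Ω₁)=-0.001670+0.001517i, Y(Ω₂)=+0.021124+0.021998i
Σ over m = +0.280382-0.000000i; ×(4π/17) → +0.207258-0.000000i. Real part: 0.207258

0.207258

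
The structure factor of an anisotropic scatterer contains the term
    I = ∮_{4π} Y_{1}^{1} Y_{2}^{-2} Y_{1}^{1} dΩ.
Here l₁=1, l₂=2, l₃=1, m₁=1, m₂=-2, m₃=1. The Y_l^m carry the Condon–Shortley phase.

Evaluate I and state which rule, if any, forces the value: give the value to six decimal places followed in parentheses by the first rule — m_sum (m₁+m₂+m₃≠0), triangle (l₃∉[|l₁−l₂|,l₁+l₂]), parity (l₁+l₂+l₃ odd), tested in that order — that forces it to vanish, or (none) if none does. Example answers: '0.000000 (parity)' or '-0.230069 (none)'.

0.309019 (none)

m-sum 0 ✓  L=4 even ✓  1≤1≤3 ✓
Π(2lᵢ+1) = 3×5×3 = 45
triangle coeff Δ(1,2,1) = 1/30
Σ_t [1,1]: t=1:−1/1 = -1/1
(3j)²=2/15 [(1 2 1; 0 0 0)], sign=+1
Σ_t [0,0]: t=0:+1/4 = 1/4
(3j)²=1/5 [(1 2 1; 1 -2 1)], sign=+1
⇒ 4πI² = 6/5
I = (+1)√(6/5/(4π)) = 0.30901936
No selection rule forces the value: the integral is nonzero (none).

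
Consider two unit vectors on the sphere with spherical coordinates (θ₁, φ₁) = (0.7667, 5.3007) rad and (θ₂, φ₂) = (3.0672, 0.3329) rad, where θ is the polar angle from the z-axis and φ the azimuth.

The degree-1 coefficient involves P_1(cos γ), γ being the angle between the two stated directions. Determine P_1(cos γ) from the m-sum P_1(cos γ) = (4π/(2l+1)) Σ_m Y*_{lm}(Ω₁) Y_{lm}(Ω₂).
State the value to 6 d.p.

Term-by-term m-sum for l=1 (normalisation 4π/3 = 4.188790):
  m=-1: (0.13302 - 0.19939j) × (0.02427 - 0.00839j) = 0.00155 - 0.00596j  (running Σ = 0.00155 - 0.00596j)
  m=0: (0.35189 + 0.00000j) × (-0.48725 + 0.00000j) = -0.17146 + 0.00000j  (running Σ = -0.16991 - 0.00596j)
  m=1: (-0.13302 - 0.19939j) × (-0.02427 - 0.00839j) = 0.00155 + 0.00596j  (running Σ = -0.16835 + 0.00000j)
Accumulated sum -0.16835 + 0.00000j; after 4π/(2l+1) scaling, -0.70518 + 0.00000j ⇒ P_1 = -0.705185

-0.705185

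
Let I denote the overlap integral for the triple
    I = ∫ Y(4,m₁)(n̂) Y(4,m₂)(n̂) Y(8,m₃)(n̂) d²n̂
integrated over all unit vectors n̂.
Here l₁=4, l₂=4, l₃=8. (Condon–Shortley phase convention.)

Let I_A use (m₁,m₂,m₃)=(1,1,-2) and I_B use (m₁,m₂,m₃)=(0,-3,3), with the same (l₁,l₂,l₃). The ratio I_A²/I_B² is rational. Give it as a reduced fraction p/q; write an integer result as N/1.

168/55

Same 4,4,8: normalisation and zero-m 3j drop out of the ratio.
A: Δ: 0! 8! 8! / 17! → 1/218790; sum: t=0:+1/518400 = 1/518400; 3j²(4 4 8; 1 1 -2) = Δ·Π!·Σ² = 56/2431  (sign +1)
B: Δ: 0! 8! 8! / 17! → 1/218790; sum: t=0:+1/2903040 = 1/2903040; 3j²(4 4 8; 0 -3 3) = Δ·Π!·Σ² = 5/663  (sign -1)
I_A²/I_B² = (56/2431)/(5/663) = 168/55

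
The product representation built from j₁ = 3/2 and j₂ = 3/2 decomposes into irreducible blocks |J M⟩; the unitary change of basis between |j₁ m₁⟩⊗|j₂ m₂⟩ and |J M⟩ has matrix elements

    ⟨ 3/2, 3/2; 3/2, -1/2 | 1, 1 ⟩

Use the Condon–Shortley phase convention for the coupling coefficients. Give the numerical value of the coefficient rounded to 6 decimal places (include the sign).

j₁+j₂−J=2  J+j₁−j₂=1  J−j₁+j₂=1  j₁+j₂+J+1=5
(j₁±m₁, j₂±m₂, J±M) = (3,0,1,2,2,0)
P² = 6/5
sum k=0..0:
  [0] +1/2 = 1/2
S = 1/2
C² = P²·S² = 3/10 ; C = +0.547723

+0.547723  (= +√(3/10))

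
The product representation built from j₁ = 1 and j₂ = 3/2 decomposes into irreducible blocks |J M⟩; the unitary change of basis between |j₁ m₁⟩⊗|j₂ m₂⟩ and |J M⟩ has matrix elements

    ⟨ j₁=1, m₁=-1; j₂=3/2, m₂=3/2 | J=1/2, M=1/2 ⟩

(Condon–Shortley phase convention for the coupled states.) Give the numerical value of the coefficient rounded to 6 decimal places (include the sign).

triangle: 2!*0!*1!/4! = 2/24
(j±m)!: 0!*2!*3!*0!*1!*0! = 12
prefactor² = (2J+1)*Δ*N² = 2
  k=2: +1/(2!*0!*0!*1!*0!*0!) = 1/2
Σ = 1/2  ⇒  CG² = 2*(1/2)² = 1/2
CG = +√(1/2) = +0.707107

+√(1/2) ≈ +0.707107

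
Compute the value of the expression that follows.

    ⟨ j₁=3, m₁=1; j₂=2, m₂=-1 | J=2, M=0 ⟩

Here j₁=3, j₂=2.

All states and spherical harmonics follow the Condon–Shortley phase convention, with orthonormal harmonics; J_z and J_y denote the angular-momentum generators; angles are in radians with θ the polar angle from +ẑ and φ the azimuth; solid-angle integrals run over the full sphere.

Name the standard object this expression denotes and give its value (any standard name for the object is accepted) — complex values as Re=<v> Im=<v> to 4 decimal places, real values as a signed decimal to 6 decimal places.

Clebsch–Gordan coefficient, −√(1/7) ≈ -0.377964

This is a Clebsch–Gordan (vector-coupling) coefficient.
triangle: 3!·3!·1!/8! = 36/40320
(j±m)!: 4!·2!·1!·3!·2!·2! = 1152
prefactor² = (2J+1)·Δ·N² = 36/7
  k=0: +1/(0!·3!·2!·1!·1!·0!) = 1/12
  k=1: −1/(1!·2!·1!·0!·2!·1!) = -1/4
Σ = -1/6  ⇒  CG² = 36/7·(-1/6)² = 1/7
CG = −√(1/7) = -0.377964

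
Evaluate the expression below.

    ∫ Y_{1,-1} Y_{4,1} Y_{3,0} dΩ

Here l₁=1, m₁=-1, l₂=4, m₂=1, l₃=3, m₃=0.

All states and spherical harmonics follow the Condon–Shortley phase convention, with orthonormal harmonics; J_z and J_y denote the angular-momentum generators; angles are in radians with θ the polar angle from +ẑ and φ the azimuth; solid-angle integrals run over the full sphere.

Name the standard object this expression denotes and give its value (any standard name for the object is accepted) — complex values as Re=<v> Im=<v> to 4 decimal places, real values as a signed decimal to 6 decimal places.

Gaunt coefficient, -0.194664

This is a Gaunt coefficient — the integral of a triple product of spherical harmonics over the sphere.
Checks pass: Σm=0; 8 even; l₃=3∈[3,5].
(2·1+1)(2·4+1)(2·3+1) = 189
Δ: 2! 0! 6! / 9! → 1/252
sum: t=1:−1/36 = -1/36
3j²(1 4 3; 0 0 0) = Δ·Π!·Σ² = 4/63  (sign +1)
sum: t=2:+1/72 = 1/72
3j²(1 4 3; -1 1 0) = Δ·Π!·Σ² = 5/126  (sign -1)
combine: 4πI² = 189·4/63·5/126 = 10/21
take √, sign -1: I = -0.19466390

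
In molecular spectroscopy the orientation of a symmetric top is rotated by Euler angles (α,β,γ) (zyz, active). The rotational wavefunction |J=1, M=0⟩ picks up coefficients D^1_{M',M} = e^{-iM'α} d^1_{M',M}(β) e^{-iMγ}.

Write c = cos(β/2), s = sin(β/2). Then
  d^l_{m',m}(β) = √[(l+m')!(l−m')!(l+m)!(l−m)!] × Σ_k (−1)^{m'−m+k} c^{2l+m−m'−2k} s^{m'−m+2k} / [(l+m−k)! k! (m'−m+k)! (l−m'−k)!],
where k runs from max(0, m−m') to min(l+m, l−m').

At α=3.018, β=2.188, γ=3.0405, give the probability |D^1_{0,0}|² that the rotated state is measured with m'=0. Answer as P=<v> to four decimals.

P=0.3350

Split into d^1_{0,0}(β=2.1880) × two z-phases.
c=cos(2.188000/2)=0.458935, s=sin(2.188000/2)=0.888470; N=√[1·1·1·1]=1.000000
Admissible k: 0..1 (factorial args all ≥0)
  k=0: (−1)^0·1.0000/(1)·0.4589^2·0.8885^0 = +0.210621
  k=1: (−1)^1·1.0000/(1)·0.4589^0·0.8885^2 = -0.789379
d^1_{0,0}(2.1880) = +0.210621 -0.789379 = -0.578757
|D^1_{0,0}|² = |d^1_{0,0}(β)|² = (-0.578757)² = 0.334960 (the z-rotation phases have unit modulus)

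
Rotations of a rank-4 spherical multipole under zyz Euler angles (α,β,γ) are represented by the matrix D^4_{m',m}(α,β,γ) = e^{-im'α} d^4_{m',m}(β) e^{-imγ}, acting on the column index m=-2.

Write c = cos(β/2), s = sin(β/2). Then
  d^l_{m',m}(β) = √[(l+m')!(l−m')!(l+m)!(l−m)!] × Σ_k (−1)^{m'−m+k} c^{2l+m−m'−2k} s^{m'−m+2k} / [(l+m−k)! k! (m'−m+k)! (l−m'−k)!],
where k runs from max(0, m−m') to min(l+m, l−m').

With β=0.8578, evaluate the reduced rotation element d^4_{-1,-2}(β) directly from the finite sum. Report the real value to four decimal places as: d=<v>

d^4_{-1,-2}(β=0.8578) via the finite sum:
Half-angle: c=0.909424, s=0.415871. N=√(6·120·2·720)=1018.233765
The bounds max(0,m−m')=0 and min(l+m,l−m')=2 give 3 terms
  k=0: (−1)^1·1018.2338/(240)·0.9094^7·0.4159^1 = -0.907734
  k=1: (−1)^2·1018.2338/(48)·0.9094^5·0.4159^3 = +0.949102
  k=2: (−1)^3·1018.2338/(72)·0.9094^3·0.4159^5 = -0.132314
d^4_{-1,-2}(0.8578) = -0.907734 +0.949102 -0.132314 = -0.090946

d=-0.0909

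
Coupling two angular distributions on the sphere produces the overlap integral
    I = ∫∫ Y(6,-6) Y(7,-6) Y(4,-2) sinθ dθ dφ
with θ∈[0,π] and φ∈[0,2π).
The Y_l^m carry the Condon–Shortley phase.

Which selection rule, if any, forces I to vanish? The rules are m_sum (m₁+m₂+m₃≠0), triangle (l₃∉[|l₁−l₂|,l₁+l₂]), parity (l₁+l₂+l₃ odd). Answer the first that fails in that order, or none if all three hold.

m_sum

Σmᵢ = -14  ✗
l₃∈[|l₁−l₂|,l₁+l₂]=[1,13], have l₃=4
Σlᵢ = 17 ⇒ odd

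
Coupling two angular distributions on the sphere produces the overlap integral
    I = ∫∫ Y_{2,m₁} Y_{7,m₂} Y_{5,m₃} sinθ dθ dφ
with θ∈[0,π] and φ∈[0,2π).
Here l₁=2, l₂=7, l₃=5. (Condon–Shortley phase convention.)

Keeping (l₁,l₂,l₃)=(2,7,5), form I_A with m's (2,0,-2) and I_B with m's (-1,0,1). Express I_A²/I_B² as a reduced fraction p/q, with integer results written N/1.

1/7

l's match ⇒ only the (l;m) 3-j factors differ between A and B.
A: triangle coeff Δ(2,7,5) = 1/15015; Σ_t [0,0]: t=0:+1/725760 = 1/725760; (3j)²=1/429 [(2 7 5; 2 0 -2)], sign=-1
B: triangle coeff Δ(2,7,5) = 1/15015; Σ_t [3,3]: t=3:−1/103680 = -1/103680; (3j)²=7/429 [(2 7 5; -1 0 1)], sign=-1
I_A²/I_B² = (1/429)/(7/429) = 1/7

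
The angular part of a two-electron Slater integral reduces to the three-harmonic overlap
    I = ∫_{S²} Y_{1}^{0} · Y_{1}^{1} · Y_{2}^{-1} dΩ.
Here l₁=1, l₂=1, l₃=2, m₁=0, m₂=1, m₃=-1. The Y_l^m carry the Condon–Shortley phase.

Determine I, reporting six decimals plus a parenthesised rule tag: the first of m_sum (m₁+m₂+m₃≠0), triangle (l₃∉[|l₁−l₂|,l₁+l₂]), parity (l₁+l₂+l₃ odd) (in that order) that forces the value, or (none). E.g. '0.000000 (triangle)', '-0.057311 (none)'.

m-sum 0 ✓  L=4 even ✓  0≤2≤2 ✓
Π(2lᵢ+1) = 3×3×5 = 45
triangle coeff Δ(1,1,2) = 1/30
Σ_t [0,0]: t=0:+1/1 = 1/1
(3j)²=2/15 [(1 1 2; 0 0 0)], sign=+1
Σ_t [0,0]: t=0:+1/2 = 1/2
(3j)²=1/10 [(1 1 2; 0 1 -1)], sign=-1
⇒ 4πI² = 3/5
I = (-1)√(3/5/(4π)) = -0.21850969
No selection rule forces the value: the integral is nonzero (none).

-0.218510 (none)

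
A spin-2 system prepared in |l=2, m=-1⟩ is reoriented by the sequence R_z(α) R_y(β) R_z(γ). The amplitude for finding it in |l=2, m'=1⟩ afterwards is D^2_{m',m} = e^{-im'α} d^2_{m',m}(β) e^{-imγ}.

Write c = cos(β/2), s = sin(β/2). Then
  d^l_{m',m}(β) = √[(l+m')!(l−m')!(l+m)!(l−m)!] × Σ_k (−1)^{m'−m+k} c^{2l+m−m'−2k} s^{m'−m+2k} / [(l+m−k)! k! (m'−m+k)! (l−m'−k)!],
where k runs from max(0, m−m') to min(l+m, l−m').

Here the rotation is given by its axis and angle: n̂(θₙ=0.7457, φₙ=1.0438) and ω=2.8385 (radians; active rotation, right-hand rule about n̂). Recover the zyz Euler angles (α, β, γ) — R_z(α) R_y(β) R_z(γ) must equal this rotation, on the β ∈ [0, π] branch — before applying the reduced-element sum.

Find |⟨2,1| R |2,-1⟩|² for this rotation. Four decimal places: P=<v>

P=0.2917

Axis–angle → zyz. n̂ = (sinθₙcosφₙ, sinθₙsinφₙ, cosθₙ) = (+0.341237, +0.586430, +0.734613), ω = 2.8385.
R = I cosω + sinω [n̂]ₓ + (1−cosω) n̂n̂ᵀ gives
  R = [-0.726840, +0.171840, +0.664963; +0.610365, -0.282293, +0.740112; +0.314895, +0.943812, +0.100296]
β = atan2(√(R₁₃²+R₂₃²), R₃₃) = 1.470331; α = atan2(R₂₃, R₁₃) mod 2π = 0.838831; γ = atan2(R₃₂, −R₃₁) mod 2π = 1.892824
First d^2_{1,-1}(β=1.4703), then the phase factors e^{-i(1)α} and e^{-i(-1)γ}:
c=cos(1.470331/2)=0.741720, s=sin(1.470331/2)=0.670710; N=√[6·1·1·6]=6.000000
The bounds max(0,m−m')=0 and min(l+m,l−m')=1 give 2 terms
  k=0: (−1)^2·6.0000/(2)·0.7417^2·0.6707^2 = +0.742455
  k=1: (−1)^3·6.0000/(6)·0.7417^0·0.6707^4 = -0.202367
d^2_{1,-1}(1.4703) = +0.742455 -0.202367 = +0.540089
|D^2_{1,-1}|² = |d^2_{1,-1}(β)|² = (+0.540089)² = 0.291696 (the z-rotation phases have unit modulus)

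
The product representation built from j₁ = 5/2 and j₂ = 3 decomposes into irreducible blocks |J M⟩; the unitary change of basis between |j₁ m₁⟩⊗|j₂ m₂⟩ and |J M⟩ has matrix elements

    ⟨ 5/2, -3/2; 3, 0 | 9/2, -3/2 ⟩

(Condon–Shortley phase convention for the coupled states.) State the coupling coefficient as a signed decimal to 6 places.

j₁+j₂−J=1  J+j₁−j₂=4  J−j₁+j₂=5  j₁+j₂+J+1=11
(j₁±m₁, j₂±m₂, J±M) = (1,4,3,3,3,6)
P² = 207360/77
sum k=0..1:
  [0] +1/288 = 1/288
  [1] −1/72 = -1/72
S = -1/96
C² = P²·S² = 45/154 ; C = -0.540562

−√(45/154) = -0.540562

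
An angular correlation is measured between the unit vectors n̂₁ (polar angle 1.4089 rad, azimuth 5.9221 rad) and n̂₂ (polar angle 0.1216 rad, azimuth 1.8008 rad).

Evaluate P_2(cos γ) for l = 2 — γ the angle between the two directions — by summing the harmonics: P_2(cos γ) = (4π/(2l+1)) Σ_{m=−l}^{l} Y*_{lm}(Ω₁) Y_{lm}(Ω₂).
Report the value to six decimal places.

-0.486946

Term-by-term m-sum for l=2 (normalisation 4π/5 = 2.513274):
  term(m=-2) = (-0.000810, 0.001979)   from Y*(Ω₁)=(0.282319, -0.248699), Y(Ω₂)=(-0.005093, 0.002523)
  term(m=-1) = (-0.006371, -0.009492)   from Y*(Ω₁)=(0.114973, -0.043419), Y(Ω₂)=(-0.021206, -0.090569)
  term(m=+0) = (-0.179388, -0.000000)   from Y*(Ω₁)=(-0.290808, -0.000000), Y(Ω₂)=(0.616861, 0.000000)
  term(m=+1) = (-0.006371, 0.009492)   from Y*(Ω₁)=(-0.114973, -0.043419), Y(Ω₂)=(0.021206, -0.090569)
  term(m=+2) = (-0.000810, -0.001979)   from Y*(Ω₁)=(0.282319, 0.248699), Y(Ω₂)=(-0.005093, -0.002523)
Σ over m = (-0.193750, 0.000000); ×(4π/5) → (-0.486946, 0.000000). Real part: -0.486946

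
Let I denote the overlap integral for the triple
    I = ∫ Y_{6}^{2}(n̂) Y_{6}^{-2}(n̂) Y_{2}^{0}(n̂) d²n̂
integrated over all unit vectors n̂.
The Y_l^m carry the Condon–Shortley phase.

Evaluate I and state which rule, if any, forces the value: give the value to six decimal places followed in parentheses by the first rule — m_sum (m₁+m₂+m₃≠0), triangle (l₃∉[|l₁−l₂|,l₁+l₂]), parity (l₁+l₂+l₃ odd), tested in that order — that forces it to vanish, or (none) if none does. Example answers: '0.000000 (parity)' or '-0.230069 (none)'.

Rules hold: Σm=0, L=14 even, 0≤2≤12.
N = 13·13·5 = 845
Δ = 10!·2!·2!/15! = 1/90090
Racah Σ t=4..6: t=4:+1/69120 t=5:−1/14400 t=6:+1/69120 = -7/172800
⇒ 3j(6 6 2; 0 0 0)² = 14/715, sgn -1
Racah Σ t=2..4: t=2:+1/322560 t=3:−1/30240 t=4:+1/69120 = -1/64512
⇒ 3j(6 6 2; 2 -2 0)² = 10/1001, sgn -1
4πI² = N·(3j₀)²·(3jₘ)² = 20/121
I = +1·√(0.165289/4π) = 0.11468784
No selection rule forces the value: the integral is nonzero (none).

0.114688 (none)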